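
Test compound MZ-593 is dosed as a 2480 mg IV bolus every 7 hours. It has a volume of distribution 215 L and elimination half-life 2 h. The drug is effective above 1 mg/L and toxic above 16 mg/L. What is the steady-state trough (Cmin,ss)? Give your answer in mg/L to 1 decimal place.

1.1 mg/L

τ/t½ = 7/2 ≈ 3.5, so fraction remaining f = (1/2)^(7/2) ≈ 0.0884.
Each bolus raises the concentration by D/Vd = 2480/215 ≈ 11.535 mg/L.
Steady-state trough Cmin,ss = C₀·f/(1−f) ≈ 11.535 × 0.0884/0.9116 ≈ 1.119 mg/L.
Trough 1.1 mg/L vs MEC 1 mg/L: adequate.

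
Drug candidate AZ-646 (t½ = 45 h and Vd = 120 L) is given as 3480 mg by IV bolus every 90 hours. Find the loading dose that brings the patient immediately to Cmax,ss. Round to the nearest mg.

f = (1/2)^(90/45) ≈ 0.250000; accumulation ratio R = 1/(1−f) ≈ 1.33333.
Loading dose to hit Cmax,ss on first dose: D_load = D_maint·R ≈ 3480 × 1.33333 ≈ 4639.99 mg.

4640 mg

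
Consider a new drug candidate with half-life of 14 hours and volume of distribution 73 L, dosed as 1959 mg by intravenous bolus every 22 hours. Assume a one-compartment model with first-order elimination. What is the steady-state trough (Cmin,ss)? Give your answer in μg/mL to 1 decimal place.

13.6 μg/mL

k = ln2/t½ = ln2/14 ≈ 0.049511 h⁻¹; fraction remaining f = e^(−kτ) = e^(−0.049511×22) ≈ 0.3365.
At steady state, accumulation factor R = 1/(1 − e^(−kτ)) ≈ 1.5072.
Each bolus raises the concentration by D/Vd = 1959/73 ≈ 26.836 μg/mL.
Steady-state peak Cmax,ss = C₀·R ≈ 26.836 × 1.5072 ≈ 40.447 μg/mL.
Steady-state trough Cmin,ss = Cmax,ss·f ≈ 40.447 × 0.3365 ≈ 13.610 μg/mL.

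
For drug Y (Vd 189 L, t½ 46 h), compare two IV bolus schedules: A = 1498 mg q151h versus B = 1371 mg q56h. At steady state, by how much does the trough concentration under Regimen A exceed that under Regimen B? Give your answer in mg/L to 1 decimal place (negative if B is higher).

Regimen A: f = (1/2)^(151/46) ≈ 0.1028; Cmin,ss = (1498/189)·f/(1−f) ≈ 0.908 mg/L.
Regimen B: f = (1/2)^(56/46) ≈ 0.4301; Cmin,ss = (1371/189)·f/(1−f) ≈ 5.475 mg/L.
Difference ≈ 0.908 − 5.475 ≈ -4.567 mg/L.

-4.6 mg/L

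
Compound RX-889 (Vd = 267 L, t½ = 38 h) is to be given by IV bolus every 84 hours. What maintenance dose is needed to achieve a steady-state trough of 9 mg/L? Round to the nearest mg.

8719 mg

τ/t½ = 84/38 ≈ 2.2105, so f = (1/2)^(84/38) ≈ 0.216055.
Cmin,ss = (D/Vd)·f/(1−f), so D = Cmin,ss·Vd·(1−f)/f.
D = 9 × 267 × (1−f)/f ≈ 9 × 267 × 3.62845 ≈ 8719.17 mg.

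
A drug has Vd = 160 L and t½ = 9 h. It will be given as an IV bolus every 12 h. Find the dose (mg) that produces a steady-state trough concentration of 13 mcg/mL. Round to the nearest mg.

3161 mg

τ/t½ = 12/9 ≈ 1.3333, so f = (1/2)^(12/9) ≈ 0.396850.
Cmin,ss = (D/Vd)·f/(1−f), so D = Cmin,ss·Vd·(1−f)/f.
D = 13 × 160 × (1−f)/f ≈ 13 × 160 × 1.51984 ≈ 3161.27 mg.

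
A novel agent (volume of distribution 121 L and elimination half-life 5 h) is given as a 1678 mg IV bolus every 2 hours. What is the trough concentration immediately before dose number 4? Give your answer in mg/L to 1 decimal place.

24.5 mg/L

f = (1/2)^(τ/t½) = (1/2)^(2/5) ≈ 0.7579.
C₀ = D/Vd = 1678/121 ≈ 13.868 mg/L.
Before the 4th dose, 3 doses have been given. Superposition: Cmin = C₀·(f + f² + … + f^3).
≈ 13.868 × (0.7579 + 0.5744 + 0.4353) ≈ 13.868 × 1.7676 ≈ 24.513 mg/L.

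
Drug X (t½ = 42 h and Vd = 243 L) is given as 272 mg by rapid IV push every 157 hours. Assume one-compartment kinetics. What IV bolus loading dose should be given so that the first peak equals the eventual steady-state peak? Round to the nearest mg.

f = (1/2)^(157/42) ≈ 0.074941; accumulation ratio R = 1/(1−f) ≈ 1.08101.
Loading dose to hit Cmax,ss on first dose: D_load = D_maint·R ≈ 272 × 1.08101 ≈ 294.03 mg.

294 mg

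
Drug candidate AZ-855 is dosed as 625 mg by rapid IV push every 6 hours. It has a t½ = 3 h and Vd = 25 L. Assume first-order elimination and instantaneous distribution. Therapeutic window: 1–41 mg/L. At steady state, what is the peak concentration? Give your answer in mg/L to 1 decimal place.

33.3 mg/L

τ = 6 h = 2 half-lives, so f = (1/2)^2 = 0.25.
Accumulation ratio R = 1/(1 − f) = 1/0.75 = 4/3.
Single-dose peak C₀ = D/Vd = 625/25 = 25 mg/L.
Steady-state peak Cmax,ss = C₀·R = 25 × 4/3 ≈ 33.333 mg/L.
Peak 33.3 mg/L vs MTC 41 mg/L: below toxic threshold.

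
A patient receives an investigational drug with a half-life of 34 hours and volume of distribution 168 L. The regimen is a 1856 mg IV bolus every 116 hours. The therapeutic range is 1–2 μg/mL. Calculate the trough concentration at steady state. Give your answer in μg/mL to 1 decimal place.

k = ln2/t½ = ln2/34 ≈ 0.020387 h⁻¹; fraction remaining f = e^(−kτ) = e^(−0.020387×116) ≈ 0.0940.
Each bolus raises the concentration by D/Vd = 1856/168 ≈ 11.048 μg/mL.
Steady-state trough Cmin,ss = C₀·f/(1−f) ≈ 11.048 × 0.0940/0.9060 ≈ 1.146 μg/mL.
Trough 1.1 μg/mL vs MEC 1 μg/mL: adequate.

1.1 μg/mL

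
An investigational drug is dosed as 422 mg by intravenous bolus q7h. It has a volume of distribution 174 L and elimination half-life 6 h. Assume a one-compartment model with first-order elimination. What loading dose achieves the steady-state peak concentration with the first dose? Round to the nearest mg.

f = (1/2)^(7/6) ≈ 0.445449; accumulation ratio R = 1/(1−f) ≈ 1.80326.
Loading dose to hit Cmax,ss on first dose: D_load = D_maint·R ≈ 422 × 1.80326 ≈ 760.98 mg.

761 mg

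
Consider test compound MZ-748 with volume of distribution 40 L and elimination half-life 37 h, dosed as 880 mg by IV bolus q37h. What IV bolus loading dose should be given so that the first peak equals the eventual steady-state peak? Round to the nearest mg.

f = (1/2)^(37/37) ≈ 0.500000; accumulation ratio R = 1/(1−f) ≈ 2.00000.
Loading dose to hit Cmax,ss on first dose: D_load = D_maint·R ≈ 880 × 2.00000 ≈ 1760.00 mg.

1760 mg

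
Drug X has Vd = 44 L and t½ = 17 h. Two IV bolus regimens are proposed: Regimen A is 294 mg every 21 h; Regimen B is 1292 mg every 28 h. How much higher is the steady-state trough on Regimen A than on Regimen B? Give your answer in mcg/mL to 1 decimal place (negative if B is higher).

Regimen A: f = (1/2)^(21/17) ≈ 0.4248; Cmin,ss = (294/44)·f/(1−f) ≈ 4.935 mcg/mL.
Regimen B: f = (1/2)^(28/17) ≈ 0.3193; Cmin,ss = (1292/44)·f/(1−f) ≈ 13.774 mcg/mL.
Difference ≈ 4.935 − 13.774 ≈ -8.839 mcg/mL.

-8.8 mcg/mL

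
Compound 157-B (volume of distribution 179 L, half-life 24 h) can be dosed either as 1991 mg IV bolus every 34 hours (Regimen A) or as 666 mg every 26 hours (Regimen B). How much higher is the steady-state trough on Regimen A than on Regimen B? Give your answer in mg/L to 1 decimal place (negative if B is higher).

3.3 mg/L

Regimen A: f = (1/2)^(34/24) ≈ 0.3746; Cmin,ss = (1991/179)·f/(1−f) ≈ 6.662 mg/L.
Regimen B: f = (1/2)^(26/24) ≈ 0.4719; Cmin,ss = (666/179)·f/(1−f) ≈ 3.325 mg/L.
Difference ≈ 6.662 − 3.325 ≈ 3.337 mg/L.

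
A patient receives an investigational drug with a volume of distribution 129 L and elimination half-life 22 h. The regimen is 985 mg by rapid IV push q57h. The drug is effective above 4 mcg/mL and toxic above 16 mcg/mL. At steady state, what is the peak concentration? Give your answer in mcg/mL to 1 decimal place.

9.2 mcg/mL

Over one 57-h interval, 57/22 ≈ 2.5909 half-lives elapse, leaving f ≈ 0.1660 of each dose.
At steady state, accumulation factor R = 1/(1 − e^(−kτ)) ≈ 1.1990.
Single-dose peak C₀ = D/Vd = 985/129 ≈ 7.636 mcg/mL.
Cmax,ss = C₀/(1 − f) ≈ 7.636/0.8340 ≈ 9.156 mcg/mL.
Peak 9.2 mcg/mL vs MTC 16 mcg/mL: below toxic threshold.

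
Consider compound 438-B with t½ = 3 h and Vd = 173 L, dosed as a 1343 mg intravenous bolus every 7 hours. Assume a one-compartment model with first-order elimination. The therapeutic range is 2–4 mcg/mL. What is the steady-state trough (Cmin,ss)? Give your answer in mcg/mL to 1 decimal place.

1.9 mcg/mL

Over one 7-h interval, 7/3 ≈ 2.3333 half-lives elapse, leaving f ≈ 0.1984 of each dose.
At steady state, accumulation factor R = 1/(1 − e^(−kτ)) ≈ 1.2475.
Single-dose peak C₀ = D/Vd = 1343/173 ≈ 7.763 mcg/mL.
Cmax,ss = C₀/(1 − f) ≈ 7.763/0.8016 ≈ 9.684 mcg/mL.
Steady-state trough Cmin,ss = Cmax,ss·f ≈ 9.684 × 0.1984 ≈ 1.921 mcg/mL.
Trough 1.9 mcg/mL vs MEC 2 mcg/mL: subtherapeutic.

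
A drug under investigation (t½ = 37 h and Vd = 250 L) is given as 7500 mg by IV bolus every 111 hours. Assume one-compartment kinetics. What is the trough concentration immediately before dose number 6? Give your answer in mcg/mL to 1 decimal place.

f = (1/2)^(τ/t½) = (1/2)^(111/37) ≈ 0.1250.
C₀ = D/Vd = 7500/250 ≈ 30.000 mcg/mL.
Before the 6th dose, 5 doses have been given. Superposition: Cmin = C₀·(f + f² + … + f^5).
≈ 30.000 × (0.1250 + 0.0156 + 0.0020 + 0.0002 + 0.0000) ≈ 30.000 × 0.1428 ≈ 4.284 mcg/mL.

4.3 mcg/mL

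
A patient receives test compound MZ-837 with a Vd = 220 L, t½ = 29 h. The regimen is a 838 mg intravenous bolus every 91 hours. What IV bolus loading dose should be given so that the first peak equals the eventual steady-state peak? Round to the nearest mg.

f = (1/2)^(91/29) ≈ 0.113603; accumulation ratio R = 1/(1−f) ≈ 1.12816.
Loading dose to hit Cmax,ss on first dose: D_load = D_maint·R ≈ 838 × 1.12816 ≈ 945.40 mg.

945 mg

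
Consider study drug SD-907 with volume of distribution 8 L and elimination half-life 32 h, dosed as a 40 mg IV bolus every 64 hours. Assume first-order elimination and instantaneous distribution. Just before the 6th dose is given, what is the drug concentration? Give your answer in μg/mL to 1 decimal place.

f = (1/2)^(τ/t½) = (1/2)^(64/32) ≈ 0.2500.
C₀ = D/Vd = 40/8 ≈ 5.000 μg/mL.
Before the 6th dose, 5 doses have been given. Superposition: Cmin = C₀·(f + f² + … + f^5).
≈ 5.000 × (0.2500 + 0.0625 + 0.0156 + 0.0039 + 0.0010) ≈ 5.000 × 0.3330 ≈ 1.665 μg/mL.

1.7 μg/mL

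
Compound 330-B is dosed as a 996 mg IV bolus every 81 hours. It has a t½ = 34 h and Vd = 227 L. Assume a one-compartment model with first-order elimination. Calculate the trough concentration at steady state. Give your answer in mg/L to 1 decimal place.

Over one 81-h interval, 81/34 ≈ 2.3824 half-lives elapse, leaving f ≈ 0.1918 of each dose.
At steady state, accumulation factor R = 1/(1 − e^(−kτ)) ≈ 1.2373.
Each bolus raises the concentration by D/Vd = 996/227 ≈ 4.388 mg/L.
Steady-state peak Cmax,ss = C₀·R ≈ 4.388 × 1.2373 ≈ 5.429 mg/L.
One interval later, Cmin,ss = Cmax,ss·e^(−kτ) ≈ 5.429 × 0.1918 ≈ 1.041 mg/L.

1.0 mg/L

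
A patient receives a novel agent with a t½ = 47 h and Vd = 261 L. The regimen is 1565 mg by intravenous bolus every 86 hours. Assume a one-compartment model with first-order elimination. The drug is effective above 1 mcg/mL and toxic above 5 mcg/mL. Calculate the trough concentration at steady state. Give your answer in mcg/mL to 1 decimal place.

τ/t½ = 86/47 ≈ 1.8298, so fraction remaining f = (1/2)^(86/47) ≈ 0.2813.
Accumulation ratio R = 1/(1 − f) ≈ 1/0.7187 ≈ 1.3914.
Single-dose peak C₀ = D/Vd = 1565/261 ≈ 5.996 mcg/mL.
Steady-state peak Cmax,ss = C₀·R ≈ 5.996 × 1.3914 ≈ 8.343 mcg/mL.
One interval later, Cmin,ss = Cmax,ss·e^(−kτ) ≈ 8.343 × 0.2813 ≈ 2.347 mcg/mL.
Trough 2.3 mcg/mL vs MEC 1 mcg/mL: adequate.

2.3 mcg/mL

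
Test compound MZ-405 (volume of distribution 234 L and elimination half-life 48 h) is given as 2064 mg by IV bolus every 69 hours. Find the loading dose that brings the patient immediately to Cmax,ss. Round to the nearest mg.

f = (1/2)^(69/48) ≈ 0.369207; accumulation ratio R = 1/(1−f) ≈ 1.58531.
Loading dose to hit Cmax,ss on first dose: D_load = D_maint·R ≈ 2064 × 1.58531 ≈ 3272.08 mg.

3272 mg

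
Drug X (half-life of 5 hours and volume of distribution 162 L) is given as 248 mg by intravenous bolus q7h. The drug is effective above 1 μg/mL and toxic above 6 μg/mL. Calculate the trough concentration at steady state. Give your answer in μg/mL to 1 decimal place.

Over one 7-h interval, 7/5 ≈ 1.4 half-lives elapse, leaving f ≈ 0.3789 of each dose.
At steady state, accumulation factor R = 1/(1 − e^(−kτ)) ≈ 1.6100.
Single-dose peak C₀ = D/Vd = 248/162 ≈ 1.531 μg/mL.
Steady-state peak Cmax,ss = C₀·R ≈ 1.531 × 1.6100 ≈ 2.465 μg/mL.
Steady-state trough Cmin,ss = Cmax,ss·f ≈ 2.465 × 0.3789 ≈ 0.934 μg/mL.
Trough 0.9 μg/mL vs MEC 1 μg/mL: subtherapeutic.

0.9 μg/mL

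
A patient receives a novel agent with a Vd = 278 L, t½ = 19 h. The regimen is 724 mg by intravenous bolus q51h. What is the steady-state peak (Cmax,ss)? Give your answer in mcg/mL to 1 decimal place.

3.1 mcg/mL

k = ln2/t½ = ln2/19 ≈ 0.036481 h⁻¹; fraction remaining f = e^(−kτ) = e^(−0.036481×51) ≈ 0.1556.
Accumulation ratio R = 1/(1 − f) ≈ 1/0.8444 ≈ 1.1843.
Single-dose peak C₀ = D/Vd = 724/278 ≈ 2.604 mcg/mL.
Steady-state peak Cmax,ss = C₀·R ≈ 2.604 × 1.1843 ≈ 3.084 mcg/mL.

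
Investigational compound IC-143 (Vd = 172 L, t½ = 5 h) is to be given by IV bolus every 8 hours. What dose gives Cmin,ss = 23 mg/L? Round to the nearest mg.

8036 mg

τ/t½ = 8/5 ≈ 1.6, so f = (1/2)^(8/5) ≈ 0.329877.
Cmin,ss = (D/Vd)·f/(1−f), so D = Cmin,ss·Vd·(1−f)/f.
D = 23 × 172 × (1−f)/f ≈ 23 × 172 × 2.03143 ≈ 8036.34 mg.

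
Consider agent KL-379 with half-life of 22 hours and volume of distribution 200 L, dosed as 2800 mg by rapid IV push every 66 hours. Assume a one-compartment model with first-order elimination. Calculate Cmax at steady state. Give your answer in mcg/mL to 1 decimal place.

τ = 66 h = 3 half-lives, so f = (1/2)^3 = 0.125.
Accumulation ratio R = 1/(1 − f) = 1/0.875 = 8/7.
Single-dose peak C₀ = D/Vd = 2800/200 = 14 mcg/mL.
Steady-state peak Cmax,ss = C₀·R = 14 × 8/7 ≈ 16.000 mcg/mL.

16.0 mcg/mL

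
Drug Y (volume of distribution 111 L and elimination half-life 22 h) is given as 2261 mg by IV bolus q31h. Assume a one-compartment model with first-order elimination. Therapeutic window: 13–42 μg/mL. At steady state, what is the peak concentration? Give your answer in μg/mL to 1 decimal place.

32.7 μg/mL

k = ln2/t½ = ln2/22 ≈ 0.031507 h⁻¹; fraction remaining f = e^(−kτ) = e^(−0.031507×31) ≈ 0.3765.
Accumulation ratio R = 1/(1 − f) ≈ 1/0.6235 ≈ 1.6038.
Single-dose peak C₀ = D/Vd = 2261/111 ≈ 20.369 μg/mL.
Steady-state peak Cmax,ss = C₀·R ≈ 20.369 × 1.6038 ≈ 32.668 μg/mL.
Peak 32.7 μg/mL vs MTC 42 μg/mL: below toxic threshold.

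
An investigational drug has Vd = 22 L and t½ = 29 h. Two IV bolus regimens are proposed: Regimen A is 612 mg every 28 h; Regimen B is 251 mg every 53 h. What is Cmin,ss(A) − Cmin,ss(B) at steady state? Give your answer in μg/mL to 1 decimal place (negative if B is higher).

24.7 μg/mL

Regimen A: f = (1/2)^(28/29) ≈ 0.5121; Cmin,ss = (612/22)·f/(1−f) ≈ 29.198 μg/mL.
Regimen B: f = (1/2)^(53/29) ≈ 0.2817; Cmin,ss = (251/22)·f/(1−f) ≈ 4.474 μg/mL.
Difference ≈ 29.198 − 4.474 ≈ 24.724 μg/mL.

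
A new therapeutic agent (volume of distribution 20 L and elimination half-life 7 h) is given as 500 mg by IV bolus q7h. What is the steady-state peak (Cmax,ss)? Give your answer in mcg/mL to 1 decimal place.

The dosing interval is 1 half-life, so f = 2^(−1) = 0.5.
At steady state, R = 1/(1 − 0.5) = 2/1.
Single-dose peak C₀ = D/Vd = 500/20 = 25 mcg/mL.
Steady-state peak Cmax,ss = C₀·R = 25 × 2/1 ≈ 50.000 mcg/mL.

50.0 mcg/mL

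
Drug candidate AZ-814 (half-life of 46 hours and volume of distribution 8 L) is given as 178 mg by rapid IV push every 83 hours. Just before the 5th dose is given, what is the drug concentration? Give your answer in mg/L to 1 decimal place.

8.9 mg/L

f = (1/2)^(τ/t½) = (1/2)^(83/46) ≈ 0.2863.
C₀ = D/Vd = 178/8 ≈ 22.250 mg/L.
Before the 5th dose, 4 doses have been given. Superposition: Cmin = C₀·(f + f² + … + f^4).
≈ 22.250 × (0.2863 + 0.0820 + 0.0235 + 0.0067) ≈ 22.250 × 0.3985 ≈ 8.867 mg/L.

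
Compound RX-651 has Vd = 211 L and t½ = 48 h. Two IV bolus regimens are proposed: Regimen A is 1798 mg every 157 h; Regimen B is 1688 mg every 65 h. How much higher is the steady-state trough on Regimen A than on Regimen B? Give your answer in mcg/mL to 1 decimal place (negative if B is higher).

-4.2 mcg/mL

Regimen A: f = (1/2)^(157/48) ≈ 0.1036; Cmin,ss = (1798/211)·f/(1−f) ≈ 0.985 mcg/mL.
Regimen B: f = (1/2)^(65/48) ≈ 0.3912; Cmin,ss = (1688/211)·f/(1−f) ≈ 5.141 mcg/mL.
Difference ≈ 0.985 − 5.141 ≈ -4.156 mcg/mL.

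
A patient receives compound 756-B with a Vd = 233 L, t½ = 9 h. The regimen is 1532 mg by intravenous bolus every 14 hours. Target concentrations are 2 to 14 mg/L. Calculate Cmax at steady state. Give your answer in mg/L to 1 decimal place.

10.0 mg/L

k = ln2/t½ = ln2/9 ≈ 0.077016 h⁻¹; fraction remaining f = e^(−kτ) = e^(−0.077016×14) ≈ 0.3402.
Accumulation ratio R = 1/(1 − f) ≈ 1/0.6598 ≈ 1.5156.
Each bolus raises the concentration by D/Vd = 1532/233 ≈ 6.575 mg/L.
Steady-state peak Cmax,ss = C₀·R ≈ 6.575 × 1.5156 ≈ 9.965 mg/L.
Peak 10.0 mg/L vs MTC 14 mg/L: below toxic threshold.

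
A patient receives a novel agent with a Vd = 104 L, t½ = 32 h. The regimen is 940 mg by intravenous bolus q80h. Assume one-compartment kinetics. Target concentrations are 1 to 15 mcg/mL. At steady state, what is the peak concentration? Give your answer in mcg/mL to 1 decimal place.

τ/t½ = 80/32 ≈ 2.5, so fraction remaining f = (1/2)^(80/32) ≈ 0.1768.
Accumulation ratio R = 1/(1 − f) ≈ 1/0.8232 ≈ 1.2148.
Single-dose peak C₀ = D/Vd = 940/104 ≈ 9.038 mcg/mL.
Steady-state peak Cmax,ss = C₀·R ≈ 9.038 × 1.2148 ≈ 10.979 mcg/mL.
Peak 11.0 mcg/mL vs MTC 15 mcg/mL: below toxic threshold.

11.0 mcg/mL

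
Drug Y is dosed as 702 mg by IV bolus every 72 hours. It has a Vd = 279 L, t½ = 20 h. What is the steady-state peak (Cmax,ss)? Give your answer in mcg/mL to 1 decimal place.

k = ln2/t½ = ln2/20 ≈ 0.034657 h⁻¹; fraction remaining f = e^(−kτ) = e^(−0.034657×72) ≈ 0.0825.
Accumulation ratio R = 1/(1 − f) ≈ 1/0.9175 ≈ 1.0899.
Each bolus raises the concentration by D/Vd = 702/279 ≈ 2.516 mcg/mL.
Steady-state peak Cmax,ss = C₀·R ≈ 2.516 × 1.0899 ≈ 2.742 mcg/mL.

2.7 mcg/mL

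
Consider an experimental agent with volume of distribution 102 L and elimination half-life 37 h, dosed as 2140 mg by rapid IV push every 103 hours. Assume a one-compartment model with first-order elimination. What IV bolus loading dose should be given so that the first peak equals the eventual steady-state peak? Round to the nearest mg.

f = (1/2)^(103/37) ≈ 0.145210; accumulation ratio R = 1/(1−f) ≈ 1.16988.
Loading dose to hit Cmax,ss on first dose: D_load = D_maint·R ≈ 2140 × 1.16988 ≈ 2503.54 mg.

2504 mg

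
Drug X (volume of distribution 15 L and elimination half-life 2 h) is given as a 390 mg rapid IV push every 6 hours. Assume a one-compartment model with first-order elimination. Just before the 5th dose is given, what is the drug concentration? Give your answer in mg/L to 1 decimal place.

f = (1/2)^(τ/t½) = (1/2)^(6/2) ≈ 0.1250.
C₀ = D/Vd = 390/15 ≈ 26.000 mg/L.
Before the 5th dose, 4 doses have been given. Superposition: Cmin = C₀·(f + f² + … + f^4).
≈ 26.000 × (0.1250 + 0.0156 + 0.0020 + 0.0002) ≈ 26.000 × 0.1428 ≈ 3.713 mg/L.

3.7 mg/L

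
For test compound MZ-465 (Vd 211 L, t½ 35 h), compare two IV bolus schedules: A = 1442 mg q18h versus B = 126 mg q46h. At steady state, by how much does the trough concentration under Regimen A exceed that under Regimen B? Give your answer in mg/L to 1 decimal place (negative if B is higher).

15.6 mg/L

Regimen A: f = (1/2)^(18/35) ≈ 0.7001; Cmin,ss = (1442/211)·f/(1−f) ≈ 15.954 mg/L.
Regimen B: f = (1/2)^(46/35) ≈ 0.4021; Cmin,ss = (126/211)·f/(1−f) ≈ 0.402 mg/L.
Difference ≈ 15.954 − 0.402 ≈ 15.552 mg/L.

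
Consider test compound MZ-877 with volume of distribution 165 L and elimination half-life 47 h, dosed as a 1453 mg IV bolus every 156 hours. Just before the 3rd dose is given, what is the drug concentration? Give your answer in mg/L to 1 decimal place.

f = (1/2)^(τ/t½) = (1/2)^(156/47) ≈ 0.1002.
C₀ = D/Vd = 1453/165 ≈ 8.806 mg/L.
Before the 3rd dose, 2 doses have been given. Superposition: Cmin = C₀·(f + f²).
≈ 8.806 × (0.1002 + 0.0100) ≈ 8.806 × 0.1102 ≈ 0.970 mg/L.

1.0 mg/L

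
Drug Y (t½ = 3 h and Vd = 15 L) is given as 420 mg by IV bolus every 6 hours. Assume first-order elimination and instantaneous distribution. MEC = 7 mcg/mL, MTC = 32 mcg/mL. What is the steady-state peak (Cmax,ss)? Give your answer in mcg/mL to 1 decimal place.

The dosing interval is 2 half-lives, so f = 2^(−2) = 0.25.
At steady state, R = 1/(1 − 0.25) = 4/3.
Single-dose peak C₀ = D/Vd = 420/15 = 28 mcg/mL.
Steady-state peak Cmax,ss = C₀·R = 28 × 4/3 ≈ 37.333 mcg/mL.
Peak 37.3 mcg/mL vs MTC 32 mcg/mL: exceeds toxic threshold.

37.3 mcg/mL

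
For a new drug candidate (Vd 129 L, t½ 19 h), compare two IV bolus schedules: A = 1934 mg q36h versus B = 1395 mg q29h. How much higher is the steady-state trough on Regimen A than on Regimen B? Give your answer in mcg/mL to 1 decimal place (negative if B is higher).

Regimen A: f = (1/2)^(36/19) ≈ 0.2689; Cmin,ss = (1934/129)·f/(1−f) ≈ 5.514 mcg/mL.
Regimen B: f = (1/2)^(29/19) ≈ 0.3472; Cmin,ss = (1395/129)·f/(1−f) ≈ 5.752 mcg/mL.
Difference ≈ 5.514 − 5.752 ≈ -0.238 mcg/mL.

-0.2 mcg/mL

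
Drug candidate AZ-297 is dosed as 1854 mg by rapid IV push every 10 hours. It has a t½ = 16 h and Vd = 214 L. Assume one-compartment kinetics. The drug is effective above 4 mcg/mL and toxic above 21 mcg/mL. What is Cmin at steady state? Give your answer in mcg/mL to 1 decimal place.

Over one 10-h interval, 10/16 ≈ 0.625 half-lives elapse, leaving f ≈ 0.6484 of each dose.
Single-dose peak C₀ = D/Vd = 1854/214 ≈ 8.664 mcg/mL.
Steady-state trough Cmin,ss = C₀·f/(1−f) ≈ 8.664 × 0.6484/0.3516 ≈ 15.978 mcg/mL.
Trough 16.0 mcg/mL vs MEC 4 mcg/mL: adequate.

16.0 mcg/mL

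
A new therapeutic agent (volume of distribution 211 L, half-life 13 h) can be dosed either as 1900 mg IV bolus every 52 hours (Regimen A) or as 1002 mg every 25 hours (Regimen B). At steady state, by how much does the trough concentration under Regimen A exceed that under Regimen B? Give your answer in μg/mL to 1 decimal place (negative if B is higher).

Regimen A: f = (1/2)^(52/13) ≈ 0.0625; Cmin,ss = (1900/211)·f/(1−f) ≈ 0.600 μg/mL.
Regimen B: f = (1/2)^(25/13) ≈ 0.2637; Cmin,ss = (1002/211)·f/(1−f) ≈ 1.701 μg/mL.
Difference ≈ 0.600 − 1.701 ≈ -1.101 μg/mL.

-1.1 μg/mL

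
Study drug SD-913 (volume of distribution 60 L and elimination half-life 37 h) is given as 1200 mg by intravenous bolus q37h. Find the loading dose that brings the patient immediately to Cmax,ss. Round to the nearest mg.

f = (1/2)^(37/37) ≈ 0.500000; accumulation ratio R = 1/(1−f) ≈ 2.00000.
Loading dose to hit Cmax,ss on first dose: D_load = D_maint·R ≈ 1200 × 2.00000 ≈ 2400.00 mg.

2400 mg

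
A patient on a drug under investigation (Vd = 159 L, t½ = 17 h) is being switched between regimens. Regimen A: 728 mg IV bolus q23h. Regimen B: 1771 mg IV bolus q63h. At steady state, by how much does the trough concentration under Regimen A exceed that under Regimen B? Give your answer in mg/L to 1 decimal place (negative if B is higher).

Regimen A: f = (1/2)^(23/17) ≈ 0.3915; Cmin,ss = (728/159)·f/(1−f) ≈ 2.946 mg/L.
Regimen B: f = (1/2)^(63/17) ≈ 0.0766; Cmin,ss = (1771/159)·f/(1−f) ≈ 0.924 mg/L.
Difference ≈ 2.946 − 0.924 ≈ 2.022 mg/L.

2.0 mg/L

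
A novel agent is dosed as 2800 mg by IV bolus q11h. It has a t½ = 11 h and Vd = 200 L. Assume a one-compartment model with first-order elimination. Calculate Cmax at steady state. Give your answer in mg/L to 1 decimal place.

28.0 mg/L

The dosing interval is 1 half-life, so f = 2^(−1) = 0.5.
Accumulation ratio R = 1/(1 − f) = 1/0.5 = 2/1.
Single-dose peak C₀ = D/Vd = 2800/200 = 14 mg/L.
Steady-state peak Cmax,ss = C₀·R = 14 × 2/1 ≈ 28.000 mg/L.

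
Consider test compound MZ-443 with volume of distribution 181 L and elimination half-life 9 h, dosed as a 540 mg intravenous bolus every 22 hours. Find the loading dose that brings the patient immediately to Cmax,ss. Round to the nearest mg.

f = (1/2)^(22/9) ≈ 0.183717; accumulation ratio R = 1/(1−f) ≈ 1.22507.
Loading dose to hit Cmax,ss on first dose: D_load = D_maint·R ≈ 540 × 1.22507 ≈ 661.54 mg.

662 mg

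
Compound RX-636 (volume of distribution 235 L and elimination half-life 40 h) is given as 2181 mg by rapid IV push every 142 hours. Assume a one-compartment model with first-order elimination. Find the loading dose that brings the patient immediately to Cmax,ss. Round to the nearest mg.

2385 mg

f = (1/2)^(142/40) ≈ 0.085378; accumulation ratio R = 1/(1−f) ≈ 1.09335.
Loading dose to hit Cmax,ss on first dose: D_load = D_maint·R ≈ 2181 × 1.09335 ≈ 2384.60 mg.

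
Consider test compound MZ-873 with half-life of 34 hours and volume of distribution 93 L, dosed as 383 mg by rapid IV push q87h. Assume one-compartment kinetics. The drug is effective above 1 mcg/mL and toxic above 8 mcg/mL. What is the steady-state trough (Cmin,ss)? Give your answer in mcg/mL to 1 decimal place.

τ/t½ = 87/34 ≈ 2.5588, so fraction remaining f = (1/2)^(87/34) ≈ 0.1697.
Accumulation ratio R = 1/(1 − f) ≈ 1/0.8303 ≈ 1.2044.
Each bolus raises the concentration by D/Vd = 383/93 ≈ 4.118 mcg/mL.
Steady-state peak Cmax,ss = C₀·R ≈ 4.118 × 1.2044 ≈ 4.960 mcg/mL.
Steady-state trough Cmin,ss = Cmax,ss·f ≈ 4.960 × 0.1697 ≈ 0.842 mcg/mL.
Trough 0.8 mcg/mL vs MEC 1 mcg/mL: subtherapeutic.

0.8 mcg/mL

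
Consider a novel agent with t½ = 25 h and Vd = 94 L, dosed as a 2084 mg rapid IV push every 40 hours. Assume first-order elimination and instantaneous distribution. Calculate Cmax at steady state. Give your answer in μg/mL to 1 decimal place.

τ/t½ = 40/25 ≈ 1.6, so fraction remaining f = (1/2)^(40/25) ≈ 0.3299.
Accumulation ratio R = 1/(1 − f) ≈ 1/0.6701 ≈ 1.4923.
Single-dose peak C₀ = D/Vd = 2084/94 ≈ 22.170 μg/mL.
Cmax,ss = C₀/(1 − f) ≈ 22.170/0.6701 ≈ 33.085 μg/mL.

33.1 μg/mL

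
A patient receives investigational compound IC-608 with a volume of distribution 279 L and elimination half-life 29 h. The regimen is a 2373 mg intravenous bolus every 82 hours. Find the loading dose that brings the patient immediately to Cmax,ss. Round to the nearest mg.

f = (1/2)^(82/29) ≈ 0.140868; accumulation ratio R = 1/(1−f) ≈ 1.16397.
Loading dose to hit Cmax,ss on first dose: D_load = D_maint·R ≈ 2373 × 1.16397 ≈ 2762.10 mg.

2762 mg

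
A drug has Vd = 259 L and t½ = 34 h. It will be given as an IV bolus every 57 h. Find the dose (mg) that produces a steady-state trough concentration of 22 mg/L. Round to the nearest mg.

τ/t½ = 57/34 ≈ 1.6765, so f = (1/2)^(57/34) ≈ 0.312847.
Cmin,ss = (D/Vd)·f/(1−f), so D = Cmin,ss·Vd·(1−f)/f.
D = 22 × 259 × (1−f)/f ≈ 22 × 259 × 2.19645 ≈ 12515.37 mg.

12515 mg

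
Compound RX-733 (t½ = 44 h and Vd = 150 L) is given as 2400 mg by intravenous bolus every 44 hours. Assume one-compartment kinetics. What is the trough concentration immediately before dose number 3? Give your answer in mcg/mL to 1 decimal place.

12.0 mcg/mL

f = (1/2)^(τ/t½) = (1/2)^(44/44) ≈ 0.5000.
C₀ = D/Vd = 2400/150 ≈ 16.000 mcg/mL.
Before the 3rd dose, 2 doses have been given. Superposition: Cmin = C₀·(f + f²).
≈ 16.000 × (0.5000 + 0.2500) ≈ 16.000 × 0.7500 ≈ 12.000 mcg/mL.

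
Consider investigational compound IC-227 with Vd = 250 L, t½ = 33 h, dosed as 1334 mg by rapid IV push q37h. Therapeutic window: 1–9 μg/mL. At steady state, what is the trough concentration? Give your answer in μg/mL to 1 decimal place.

k = ln2/t½ = ln2/33 ≈ 0.021004 h⁻¹; fraction remaining f = e^(−kτ) = e^(−0.021004×37) ≈ 0.4597.
Accumulation ratio R = 1/(1 − f) ≈ 1/0.5403 ≈ 1.8508.
Each bolus raises the concentration by D/Vd = 1334/250 ≈ 5.336 μg/mL.
Cmax,ss = C₀/(1 − f) ≈ 5.336/0.5403 ≈ 9.876 μg/mL.
One interval later, Cmin,ss = Cmax,ss·e^(−kτ) ≈ 9.876 × 0.4597 ≈ 4.540 μg/mL.
Trough 4.5 μg/mL vs MEC 1 μg/mL: adequate.

4.5 μg/mL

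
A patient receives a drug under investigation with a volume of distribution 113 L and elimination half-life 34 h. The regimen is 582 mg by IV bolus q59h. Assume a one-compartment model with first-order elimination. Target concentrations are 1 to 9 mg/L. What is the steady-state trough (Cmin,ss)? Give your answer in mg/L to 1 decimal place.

2.2 mg/L

Over one 59-h interval, 59/34 ≈ 1.7353 half-lives elapse, leaving f ≈ 0.3003 of each dose.
At steady state, accumulation factor R = 1/(1 − e^(−kτ)) ≈ 1.4292.
Single-dose peak C₀ = D/Vd = 582/113 ≈ 5.150 mg/L.
Cmax,ss = C₀/(1 − f) ≈ 5.150/0.6997 ≈ 7.360 mg/L.
Steady-state trough Cmin,ss = Cmax,ss·f ≈ 7.360 × 0.3003 ≈ 2.210 mg/L.
Trough 2.2 mg/L vs MEC 1 mg/L: adequate.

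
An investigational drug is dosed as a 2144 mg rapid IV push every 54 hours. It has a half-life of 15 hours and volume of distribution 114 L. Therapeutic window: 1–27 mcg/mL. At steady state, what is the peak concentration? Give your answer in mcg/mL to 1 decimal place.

20.5 mcg/mL

Over one 54-h interval, 54/15 ≈ 3.6 half-lives elapse, leaving f ≈ 0.0825 of each dose.
Accumulation ratio R = 1/(1 − f) ≈ 1/0.9175 ≈ 1.0899.
Single-dose peak C₀ = D/Vd = 2144/114 ≈ 18.807 mcg/mL.
Cmax,ss = C₀/(1 − f) ≈ 18.807/0.9175 ≈ 20.498 mcg/mL.
Peak 20.5 mcg/mL vs MTC 27 mcg/mL: below toxic threshold.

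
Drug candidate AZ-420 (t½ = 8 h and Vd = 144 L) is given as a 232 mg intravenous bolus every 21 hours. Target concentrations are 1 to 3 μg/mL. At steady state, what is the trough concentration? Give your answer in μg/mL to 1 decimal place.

0.3 μg/mL

Over one 21-h interval, 21/8 ≈ 2.625 half-lives elapse, leaving f ≈ 0.1621 of each dose.
Single-dose peak C₀ = D/Vd = 232/144 ≈ 1.611 μg/mL.
Steady-state trough Cmin,ss = C₀·f/(1−f) ≈ 1.611 × 0.1621/0.8379 ≈ 0.312 μg/mL.
Trough 0.3 μg/mL vs MEC 1 μg/mL: subtherapeutic.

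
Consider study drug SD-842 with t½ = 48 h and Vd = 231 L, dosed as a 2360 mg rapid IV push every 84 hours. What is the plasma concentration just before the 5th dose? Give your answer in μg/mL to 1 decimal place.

4.3 μg/mL

f = (1/2)^(τ/t½) = (1/2)^(84/48) ≈ 0.2973.
C₀ = D/Vd = 2360/231 ≈ 10.216 μg/mL.
Before the 5th dose, 4 doses have been given. Superposition: Cmin = C₀·(f + f² + … + f^4).
≈ 10.216 × (0.2973 + 0.0884 + 0.0263 + 0.0078) ≈ 10.216 × 0.4198 ≈ 4.289 μg/mL.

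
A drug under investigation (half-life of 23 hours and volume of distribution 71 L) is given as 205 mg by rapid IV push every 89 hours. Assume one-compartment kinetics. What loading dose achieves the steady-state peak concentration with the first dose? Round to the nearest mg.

220 mg

f = (1/2)^(89/23) ≈ 0.068414; accumulation ratio R = 1/(1−f) ≈ 1.07344.
Loading dose to hit Cmax,ss on first dose: D_load = D_maint·R ≈ 205 × 1.07344 ≈ 220.06 mg.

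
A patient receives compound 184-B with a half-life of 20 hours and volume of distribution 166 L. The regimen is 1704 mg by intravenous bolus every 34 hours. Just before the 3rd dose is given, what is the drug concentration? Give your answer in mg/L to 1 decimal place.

4.1 mg/L

f = (1/2)^(τ/t½) = (1/2)^(34/20) ≈ 0.3078.
C₀ = D/Vd = 1704/166 ≈ 10.265 mg/L.
Before the 3rd dose, 2 doses have been given. Superposition: Cmin = C₀·(f + f²).
≈ 10.265 × (0.3078 + 0.0947) ≈ 10.265 × 0.4025 ≈ 4.132 mg/L.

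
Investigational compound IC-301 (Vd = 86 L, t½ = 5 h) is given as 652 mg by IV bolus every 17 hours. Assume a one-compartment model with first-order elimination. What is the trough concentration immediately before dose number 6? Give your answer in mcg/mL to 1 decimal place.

0.8 mcg/mL

f = (1/2)^(τ/t½) = (1/2)^(17/5) ≈ 0.0947.
C₀ = D/Vd = 652/86 ≈ 7.581 mcg/mL.
Before the 6th dose, 5 doses have been given. Superposition: Cmin = C₀·(f + f² + … + f^5).
≈ 7.581 × (0.0947 + 0.0090 + 0.0008 + 0.0001 + 0.0000) ≈ 7.581 × 0.1046 ≈ 0.793 mcg/mL.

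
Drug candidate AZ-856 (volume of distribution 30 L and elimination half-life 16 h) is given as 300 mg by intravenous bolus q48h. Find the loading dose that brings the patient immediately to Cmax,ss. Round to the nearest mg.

343 mg

f = (1/2)^(48/16) ≈ 0.125000; accumulation ratio R = 1/(1−f) ≈ 1.14286.
Loading dose to hit Cmax,ss on first dose: D_load = D_maint·R ≈ 300 × 1.14286 ≈ 342.86 mg.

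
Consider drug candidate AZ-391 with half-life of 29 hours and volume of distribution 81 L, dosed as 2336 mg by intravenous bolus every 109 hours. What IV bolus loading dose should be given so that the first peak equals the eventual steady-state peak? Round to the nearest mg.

2522 mg

f = (1/2)^(109/29) ≈ 0.073883; accumulation ratio R = 1/(1−f) ≈ 1.07978.
Loading dose to hit Cmax,ss on first dose: D_load = D_maint·R ≈ 2336 × 1.07978 ≈ 2522.37 mg.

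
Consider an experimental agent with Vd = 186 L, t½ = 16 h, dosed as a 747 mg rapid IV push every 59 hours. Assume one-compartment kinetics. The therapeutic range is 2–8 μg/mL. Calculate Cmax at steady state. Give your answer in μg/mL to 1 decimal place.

k = ln2/t½ = ln2/16 ≈ 0.043322 h⁻¹; fraction remaining f = e^(−kτ) = e^(−0.043322×59) ≈ 0.0776.
At steady state, accumulation factor R = 1/(1 − e^(−kτ)) ≈ 1.0841.
Single-dose peak C₀ = D/Vd = 747/186 ≈ 4.016 μg/mL.
Cmax,ss = C₀/(1 − f) ≈ 4.016/0.9224 ≈ 4.354 μg/mL.
Peak 4.4 μg/mL vs MTC 8 μg/mL: below toxic threshold.

4.4 μg/mL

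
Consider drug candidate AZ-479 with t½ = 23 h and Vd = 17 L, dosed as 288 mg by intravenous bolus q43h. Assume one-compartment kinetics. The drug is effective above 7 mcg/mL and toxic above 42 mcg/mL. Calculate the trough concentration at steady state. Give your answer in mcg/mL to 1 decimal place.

Over one 43-h interval, 43/23 ≈ 1.8696 half-lives elapse, leaving f ≈ 0.2737 of each dose.
Single-dose peak C₀ = D/Vd = 288/17 ≈ 16.941 mcg/mL.
Steady-state trough Cmin,ss = C₀·f/(1−f) ≈ 16.941 × 0.2737/0.7263 ≈ 6.384 mcg/mL.
Trough 6.4 mcg/mL vs MEC 7 mcg/mL: subtherapeutic.

6.4 mcg/mL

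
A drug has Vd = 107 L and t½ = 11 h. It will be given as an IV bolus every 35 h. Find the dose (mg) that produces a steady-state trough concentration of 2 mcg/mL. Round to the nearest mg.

τ/t½ = 35/11 ≈ 3.1818, so f = (1/2)^(35/11) ≈ 0.110199.
Cmin,ss = (D/Vd)·f/(1−f), so D = Cmin,ss·Vd·(1−f)/f.
D = 2 × 107 × (1−f)/f ≈ 2 × 107 × 8.07449 ≈ 1727.94 mg.

1728 mg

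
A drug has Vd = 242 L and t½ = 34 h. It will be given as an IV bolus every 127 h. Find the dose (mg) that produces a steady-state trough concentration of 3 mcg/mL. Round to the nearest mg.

8943 mg

τ/t½ = 127/34 ≈ 3.7353, so f = (1/2)^(127/34) ≈ 0.075087.
Cmin,ss = (D/Vd)·f/(1−f), so D = Cmin,ss·Vd·(1−f)/f.
D = 3 × 242 × (1−f)/f ≈ 3 × 242 × 12.31788 ≈ 8942.78 mg.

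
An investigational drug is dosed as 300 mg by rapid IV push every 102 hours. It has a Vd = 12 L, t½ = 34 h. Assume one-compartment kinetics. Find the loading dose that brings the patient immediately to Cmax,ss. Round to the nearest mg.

343 mg

f = (1/2)^(102/34) ≈ 0.125000; accumulation ratio R = 1/(1−f) ≈ 1.14286.
Loading dose to hit Cmax,ss on first dose: D_load = D_maint·R ≈ 300 × 1.14286 ≈ 342.86 mg.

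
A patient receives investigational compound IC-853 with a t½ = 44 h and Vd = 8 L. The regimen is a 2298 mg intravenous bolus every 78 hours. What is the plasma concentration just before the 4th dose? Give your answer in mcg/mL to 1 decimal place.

115.9 mcg/mL

f = (1/2)^(τ/t½) = (1/2)^(78/44) ≈ 0.2927.
C₀ = D/Vd = 2298/8 ≈ 287.250 mcg/mL.
Before the 4th dose, 3 doses have been given. Superposition: Cmin = C₀·(f + f² + … + f^3).
≈ 287.250 × (0.2927 + 0.0857 + 0.0251) ≈ 287.250 × 0.4035 ≈ 115.905 mcg/mL.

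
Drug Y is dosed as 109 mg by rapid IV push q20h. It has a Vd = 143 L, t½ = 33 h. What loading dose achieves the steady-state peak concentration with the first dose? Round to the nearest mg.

f = (1/2)^(20/33) ≈ 0.656988; accumulation ratio R = 1/(1−f) ≈ 2.91535.
Loading dose to hit Cmax,ss on first dose: D_load = D_maint·R ≈ 109 × 2.91535 ≈ 317.77 mg.

318 mg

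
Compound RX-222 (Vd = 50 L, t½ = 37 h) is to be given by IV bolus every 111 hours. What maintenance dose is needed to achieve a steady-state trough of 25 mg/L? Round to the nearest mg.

8750 mg

τ/t½ = 111/37 ≈ 3, so f = (1/2)^(111/37) ≈ 0.125000.
Cmin,ss = (D/Vd)·f/(1−f), so D = Cmin,ss·Vd·(1−f)/f.
D = 25 × 50 × (1−f)/f ≈ 25 × 50 × 7.00000 ≈ 8750.00 mg.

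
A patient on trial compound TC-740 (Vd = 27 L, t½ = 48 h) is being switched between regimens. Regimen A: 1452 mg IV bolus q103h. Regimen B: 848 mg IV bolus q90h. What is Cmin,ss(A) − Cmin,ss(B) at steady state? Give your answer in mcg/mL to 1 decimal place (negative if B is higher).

Regimen A: f = (1/2)^(103/48) ≈ 0.2260; Cmin,ss = (1452/27)·f/(1−f) ≈ 15.703 mcg/mL.
Regimen B: f = (1/2)^(90/48) ≈ 0.2726; Cmin,ss = (848/27)·f/(1−f) ≈ 11.770 mcg/mL.
Difference ≈ 15.703 − 11.770 ≈ 3.933 mcg/mL.

3.9 mcg/mL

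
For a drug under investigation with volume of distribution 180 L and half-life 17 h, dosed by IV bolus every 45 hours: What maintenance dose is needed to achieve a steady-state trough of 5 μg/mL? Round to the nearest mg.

τ/t½ = 45/17 ≈ 2.6471, so f = (1/2)^(45/17) ≈ 0.159645.
Cmin,ss = (D/Vd)·f/(1−f), so D = Cmin,ss·Vd·(1−f)/f.
D = 5 × 180 × (1−f)/f ≈ 5 × 180 × 5.26390 ≈ 4737.51 mg.

4738 mg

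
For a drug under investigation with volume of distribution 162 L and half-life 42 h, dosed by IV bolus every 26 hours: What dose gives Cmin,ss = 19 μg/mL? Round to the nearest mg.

1649 mg

τ/t½ = 26/42 ≈ 0.61905, so f = (1/2)^(26/42) ≈ 0.651101.
Cmin,ss = (D/Vd)·f/(1−f), so D = Cmin,ss·Vd·(1−f)/f.
D = 19 × 162 × (1−f)/f ≈ 19 × 162 × 0.53586 ≈ 1649.38 mg.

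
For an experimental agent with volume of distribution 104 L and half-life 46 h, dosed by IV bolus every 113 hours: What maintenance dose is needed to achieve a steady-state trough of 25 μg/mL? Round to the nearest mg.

11671 mg

τ/t½ = 113/46 ≈ 2.4565, so f = (1/2)^(113/46) ≈ 0.182185.
Cmin,ss = (D/Vd)·f/(1−f), so D = Cmin,ss·Vd·(1−f)/f.
D = 25 × 104 × (1−f)/f ≈ 25 × 104 × 4.48893 ≈ 11671.22 mg.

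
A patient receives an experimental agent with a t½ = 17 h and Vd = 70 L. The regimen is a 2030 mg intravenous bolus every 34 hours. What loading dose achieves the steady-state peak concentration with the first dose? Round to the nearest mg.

2707 mg

f = (1/2)^(34/17) ≈ 0.250000; accumulation ratio R = 1/(1−f) ≈ 1.33333.
Loading dose to hit Cmax,ss on first dose: D_load = D_maint·R ≈ 2030 × 1.33333 ≈ 2706.66 mg.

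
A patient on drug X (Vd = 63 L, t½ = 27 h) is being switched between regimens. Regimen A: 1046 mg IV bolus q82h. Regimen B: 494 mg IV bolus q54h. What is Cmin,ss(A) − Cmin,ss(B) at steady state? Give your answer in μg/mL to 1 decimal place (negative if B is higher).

-0.3 μg/mL

Regimen A: f = (1/2)^(82/27) ≈ 0.1218; Cmin,ss = (1046/63)·f/(1−f) ≈ 2.303 μg/mL.
Regimen B: f = (1/2)^(54/27) ≈ 0.2500; Cmin,ss = (494/63)·f/(1−f) ≈ 2.614 μg/mL.
Difference ≈ 2.303 − 2.614 ≈ -0.311 μg/mL.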